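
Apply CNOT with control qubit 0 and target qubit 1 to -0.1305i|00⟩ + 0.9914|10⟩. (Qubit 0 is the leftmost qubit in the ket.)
-0.1305i|00⟩ + 0.9914|11⟩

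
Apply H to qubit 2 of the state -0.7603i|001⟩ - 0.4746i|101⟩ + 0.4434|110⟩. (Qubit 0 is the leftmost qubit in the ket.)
-0.5376i|000⟩ + 0.5376i|001⟩ - 0.3356i|100⟩ + 0.3356i|101⟩ + 0.3135|110⟩ + 0.3135|111⟩

H on qubit 2 mixes each pair of kets that differ only in qubit 2: amplitudes (a, b) of (|…0…⟩, |…1…⟩) become ((a + b)/√2, (a − b)/√2). Kets absent from the input have amplitude 0.
(|000⟩, |001⟩): (a, b) = (0, -0.7603i) → (-0.5376i, 0.5376i)
(|100⟩, |101⟩): (a, b) = (0, -0.4746i) → (-0.3356i, 0.3356i)
(|110⟩, |111⟩): (a, b) = (0.4434, 0) → (0.3135, 0.3135)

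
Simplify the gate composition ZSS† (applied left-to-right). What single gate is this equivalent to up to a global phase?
Z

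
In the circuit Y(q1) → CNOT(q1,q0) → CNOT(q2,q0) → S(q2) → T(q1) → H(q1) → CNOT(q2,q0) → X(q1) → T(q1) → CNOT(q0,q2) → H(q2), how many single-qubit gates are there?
7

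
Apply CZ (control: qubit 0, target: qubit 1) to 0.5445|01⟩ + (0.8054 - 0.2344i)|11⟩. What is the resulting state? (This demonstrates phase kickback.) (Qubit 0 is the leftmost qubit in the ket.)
0.5445|01⟩ + (-0.8054 + 0.2344i)|11⟩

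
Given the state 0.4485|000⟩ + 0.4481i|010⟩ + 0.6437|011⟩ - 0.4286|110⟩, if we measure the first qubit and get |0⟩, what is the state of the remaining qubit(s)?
0.4964|00⟩ + 0.496i|10⟩ + 0.7125|11⟩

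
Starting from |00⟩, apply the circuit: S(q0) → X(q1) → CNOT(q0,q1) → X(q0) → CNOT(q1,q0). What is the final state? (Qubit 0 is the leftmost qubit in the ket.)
|01⟩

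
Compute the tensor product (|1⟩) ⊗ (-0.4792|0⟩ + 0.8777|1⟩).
-0.4792|10⟩ + 0.8777|11⟩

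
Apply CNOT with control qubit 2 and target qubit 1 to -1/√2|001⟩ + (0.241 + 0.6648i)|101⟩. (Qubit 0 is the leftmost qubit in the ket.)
-1/√2|011⟩ + (0.241 + 0.6648i)|111⟩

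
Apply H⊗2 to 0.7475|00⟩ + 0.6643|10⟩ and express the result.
0.7059|00⟩ + 0.7059|01⟩ + 0.0416|10⟩ + 0.0416|11⟩

H⊗2 gives amp(|y⟩) = (1/2) Σ_x (−1)^(x·y) amp(|x⟩), where x·y is the number of positions in which both x and y have a 1.
|00⟩: (0.7475 + 0.6643)/2 = 0.7059
|01⟩: (0.7475 + 0.6643)/2 = 0.7059
|10⟩: (0.7475 - 0.6643)/2 = 0.0416
|11⟩: (0.7475 - 0.6643)/2 = 0.0416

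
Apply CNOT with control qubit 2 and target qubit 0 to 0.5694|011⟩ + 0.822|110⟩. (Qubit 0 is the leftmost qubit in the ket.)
0.822|110⟩ + 0.5694|111⟩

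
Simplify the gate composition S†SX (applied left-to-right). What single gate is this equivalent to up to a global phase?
X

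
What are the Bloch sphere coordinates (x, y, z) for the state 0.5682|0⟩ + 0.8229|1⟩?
(0.9351, 0, -0.3543)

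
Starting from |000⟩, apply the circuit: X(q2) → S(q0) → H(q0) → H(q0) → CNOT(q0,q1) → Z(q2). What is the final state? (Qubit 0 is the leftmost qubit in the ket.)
-|001⟩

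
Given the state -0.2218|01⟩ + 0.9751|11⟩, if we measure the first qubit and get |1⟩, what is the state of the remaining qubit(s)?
|1⟩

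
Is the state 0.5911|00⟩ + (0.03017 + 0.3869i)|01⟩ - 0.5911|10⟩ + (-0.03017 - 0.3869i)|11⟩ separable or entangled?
Separable

Writing the state as a|00⟩ + b|01⟩ + c|10⟩ + d|11⟩, it is a product state iff ad − bc = 0.
Here (a, b, c, d) = (0.5911, (0.03017 + 0.3869i), -0.5911, (-0.03017 - 0.3869i)): ad − bc = (0.5911)(-0.03017 - 0.3869i) − (0.03017 + 0.3869i)(-0.5911) = 0, so the state is separable.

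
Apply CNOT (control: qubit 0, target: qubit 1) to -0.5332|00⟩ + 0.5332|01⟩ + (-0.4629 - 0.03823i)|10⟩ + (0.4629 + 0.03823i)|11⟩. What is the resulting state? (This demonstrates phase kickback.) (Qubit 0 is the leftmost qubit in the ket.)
-0.5332|00⟩ + 0.5332|01⟩ + (0.4629 + 0.03823i)|10⟩ + (-0.4629 - 0.03823i)|11⟩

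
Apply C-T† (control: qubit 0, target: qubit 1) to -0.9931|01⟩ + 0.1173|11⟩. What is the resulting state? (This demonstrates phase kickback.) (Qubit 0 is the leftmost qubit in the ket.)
-0.9931|01⟩ + (0.08294 - 0.08294i)|11⟩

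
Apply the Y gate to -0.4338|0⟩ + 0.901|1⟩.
-0.901i|0⟩ - 0.4338i|1⟩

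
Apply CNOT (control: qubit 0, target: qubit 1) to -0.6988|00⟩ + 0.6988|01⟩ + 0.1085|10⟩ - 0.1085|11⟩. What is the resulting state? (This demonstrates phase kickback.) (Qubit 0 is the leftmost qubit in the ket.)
-0.6988|00⟩ + 0.6988|01⟩ - 0.1085|10⟩ + 0.1085|11⟩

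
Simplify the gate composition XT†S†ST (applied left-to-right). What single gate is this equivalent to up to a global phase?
X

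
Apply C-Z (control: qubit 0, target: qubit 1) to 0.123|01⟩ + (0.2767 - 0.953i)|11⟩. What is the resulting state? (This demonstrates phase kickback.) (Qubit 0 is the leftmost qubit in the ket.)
0.123|01⟩ + (-0.2767 + 0.953i)|11⟩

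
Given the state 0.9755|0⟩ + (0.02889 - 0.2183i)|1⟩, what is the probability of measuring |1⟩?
0.04849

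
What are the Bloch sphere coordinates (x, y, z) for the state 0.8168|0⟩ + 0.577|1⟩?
(0.9426, 0, 0.3342)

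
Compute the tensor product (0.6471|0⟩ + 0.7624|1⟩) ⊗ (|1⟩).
0.6471|01⟩ + 0.7624|11⟩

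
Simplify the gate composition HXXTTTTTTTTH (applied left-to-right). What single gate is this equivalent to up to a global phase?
I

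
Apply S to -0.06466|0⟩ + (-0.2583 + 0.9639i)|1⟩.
-0.06466|0⟩ + (-0.9639 - 0.2583i)|1⟩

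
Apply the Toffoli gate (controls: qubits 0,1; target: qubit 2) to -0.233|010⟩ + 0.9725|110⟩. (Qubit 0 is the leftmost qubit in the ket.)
-0.233|010⟩ + 0.9725|111⟩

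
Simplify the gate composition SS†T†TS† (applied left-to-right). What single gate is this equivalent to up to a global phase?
S†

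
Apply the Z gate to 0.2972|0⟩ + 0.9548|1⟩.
0.2972|0⟩ - 0.9548|1⟩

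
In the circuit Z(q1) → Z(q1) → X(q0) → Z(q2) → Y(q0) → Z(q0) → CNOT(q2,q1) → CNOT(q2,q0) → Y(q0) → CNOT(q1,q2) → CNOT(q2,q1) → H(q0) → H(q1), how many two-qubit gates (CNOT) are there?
4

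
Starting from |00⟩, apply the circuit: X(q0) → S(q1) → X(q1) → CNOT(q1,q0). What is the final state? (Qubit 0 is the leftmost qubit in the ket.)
|01⟩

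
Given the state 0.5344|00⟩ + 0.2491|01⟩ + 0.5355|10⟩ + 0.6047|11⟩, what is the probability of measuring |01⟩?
0.06205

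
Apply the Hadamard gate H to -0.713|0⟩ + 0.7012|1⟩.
-0.008344|0⟩ - |1⟩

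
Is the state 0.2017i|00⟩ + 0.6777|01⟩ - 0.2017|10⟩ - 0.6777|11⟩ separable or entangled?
Entangled

Writing the state as a|00⟩ + b|01⟩ + c|10⟩ + d|11⟩, it is a product state iff ad − bc = 0.
Here (a, b, c, d) = (0.2017i, 0.6777, -0.2017, -0.6777): ad − bc = (0.2017i)(-0.6777) − (0.6777)(-0.2017) = (0.1367 - 0.1367i) ≠ 0, so the state is entangled.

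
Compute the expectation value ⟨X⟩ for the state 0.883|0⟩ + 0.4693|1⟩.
0.8288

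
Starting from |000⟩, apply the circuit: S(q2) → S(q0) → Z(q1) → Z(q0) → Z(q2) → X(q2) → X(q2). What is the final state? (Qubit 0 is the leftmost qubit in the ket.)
|000⟩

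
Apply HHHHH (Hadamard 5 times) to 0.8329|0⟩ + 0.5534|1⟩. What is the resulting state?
0.9803|0⟩ + 0.1976|1⟩

H² = I, so H^5 = H: a single Hadamard. With (a, b) = (0.8329, 0.5534), H gives ((a + b)/√2, (a − b)/√2) = (0.9803, 0.1976).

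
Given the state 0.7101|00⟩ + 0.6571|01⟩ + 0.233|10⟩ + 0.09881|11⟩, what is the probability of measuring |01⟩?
0.4318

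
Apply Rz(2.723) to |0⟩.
(0.2078 - 0.9782i)|0⟩

Rz(2.723) = [[e^(−iθ/2), 0], [0, e^(iθ/2)]] with e^(±iθ/2) = cos(θ/2) ± i·sin(θ/2); θ = 2.723, cos(θ/2) ≈ 0.207772, sin(θ/2) ≈ 0.978177.
With a = amp(|0⟩) = 1 and b = amp(|1⟩) = 0:
new amp(|0⟩) = (0.207772 - 0.978177i)·a = (0.2078 - 0.9782i)
new amp(|1⟩) = (0.207772 + 0.978177i)·b = 0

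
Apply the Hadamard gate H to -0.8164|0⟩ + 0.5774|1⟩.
-0.169|0⟩ - 0.9856|1⟩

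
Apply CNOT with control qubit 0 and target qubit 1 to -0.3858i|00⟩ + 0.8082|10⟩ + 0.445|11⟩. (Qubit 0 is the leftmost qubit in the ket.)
-0.3858i|00⟩ + 0.445|10⟩ + 0.8082|11⟩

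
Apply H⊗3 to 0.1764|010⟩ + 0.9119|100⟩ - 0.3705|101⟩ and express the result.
0.2538|000⟩ + 0.5158|001⟩ + 0.129|010⟩ + 0.391|011⟩ - 0.129|100⟩ - 0.391|101⟩ - 0.2538|110⟩ - 0.5158|111⟩

H⊗3 gives amp(|y⟩) = (1/2√2) Σ_x (−1)^(x·y) amp(|x⟩), where x·y is the number of positions in which both x and y have a 1.
|000⟩: (0.1764 + 0.9119 - 0.3705)/(2√2) = 0.2538
|001⟩: (0.1764 + 0.9119 + 0.3705)/(2√2) = 0.5158
|010⟩: (-0.1764 + 0.9119 - 0.3705)/(2√2) = 0.129
|011⟩: (-0.1764 + 0.9119 + 0.3705)/(2√2) = 0.391
|100⟩: (0.1764 - 0.9119 + 0.3705)/(2√2) = -0.129
|101⟩: (0.1764 - 0.9119 - 0.3705)/(2√2) = -0.391
|110⟩: (-0.1764 - 0.9119 + 0.3705)/(2√2) = -0.2538
|111⟩: (-0.1764 - 0.9119 - 0.3705)/(2√2) = -0.5158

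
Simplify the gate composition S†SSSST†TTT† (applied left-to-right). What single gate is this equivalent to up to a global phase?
S†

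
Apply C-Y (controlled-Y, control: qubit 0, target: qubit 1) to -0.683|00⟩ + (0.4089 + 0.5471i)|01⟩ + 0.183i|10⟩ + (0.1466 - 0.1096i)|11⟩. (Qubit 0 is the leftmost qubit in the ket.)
-0.683|00⟩ + (0.4089 + 0.5471i)|01⟩ + (-0.1096 - 0.1466i)|10⟩ - 0.183|11⟩

C-Y leaves the control-|0⟩ kets |00⟩, |01⟩ unchanged and applies Y to qubit 1 on the control-|1⟩ pair (|10⟩, |11⟩).
Y = [[0, -i], [i, 0]].
With a = amp(|10⟩) = 0.183i and b = amp(|11⟩) = (0.1466 - 0.1096i):
new amp(|10⟩) = (-i)·b = (-0.1096 - 0.1466i)
new amp(|11⟩) = (i)·a = -0.183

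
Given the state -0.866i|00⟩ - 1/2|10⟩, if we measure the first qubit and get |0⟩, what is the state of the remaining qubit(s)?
-i|0⟩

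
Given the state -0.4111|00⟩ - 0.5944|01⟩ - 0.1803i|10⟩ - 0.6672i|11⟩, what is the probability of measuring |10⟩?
0.03251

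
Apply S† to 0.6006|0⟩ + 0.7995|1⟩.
0.6006|0⟩ - 0.7995i|1⟩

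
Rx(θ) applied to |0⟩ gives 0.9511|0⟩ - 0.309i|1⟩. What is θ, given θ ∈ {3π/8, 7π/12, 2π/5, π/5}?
π/5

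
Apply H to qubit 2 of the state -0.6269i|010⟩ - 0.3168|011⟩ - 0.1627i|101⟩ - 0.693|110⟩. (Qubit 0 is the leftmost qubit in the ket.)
(-0.224 - 0.4433i)|010⟩ + (0.224 - 0.4433i)|011⟩ - 0.115i|100⟩ + 0.115i|101⟩ - 0.49|110⟩ - 0.49|111⟩

H on qubit 2 mixes each pair of kets that differ only in qubit 2: amplitudes (a, b) of (|…0…⟩, |…1…⟩) become ((a + b)/√2, (a − b)/√2). Kets absent from the input have amplitude 0.
(|010⟩, |011⟩): (a, b) = (-0.6269i, -0.3168) → ((-0.224 - 0.4433i), (0.224 - 0.4433i))
(|100⟩, |101⟩): (a, b) = (0, -0.1627i) → (-0.115i, 0.115i)
(|110⟩, |111⟩): (a, b) = (-0.693, 0) → (-0.49, -0.49)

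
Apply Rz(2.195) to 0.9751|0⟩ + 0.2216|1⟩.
(0.4445 - 0.8679i)|0⟩ + (0.101 + 0.1972i)|1⟩

Rz(2.195) = [[e^(−iθ/2), 0], [0, e^(iθ/2)]] with e^(±iθ/2) = cos(θ/2) ± i·sin(θ/2); θ = 2.195, cos(θ/2) ≈ 0.455823, sin(θ/2) ≈ 0.890071.
With a = amp(|0⟩) = 0.9751 and b = amp(|1⟩) = 0.2216:
new amp(|0⟩) = (0.455823 - 0.890071i)·a = (0.4445 - 0.8679i)
new amp(|1⟩) = (0.455823 + 0.890071i)·b = (0.101 + 0.1972i)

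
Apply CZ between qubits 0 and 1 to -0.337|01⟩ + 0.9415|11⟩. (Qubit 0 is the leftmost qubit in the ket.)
-0.337|01⟩ - 0.9415|11⟩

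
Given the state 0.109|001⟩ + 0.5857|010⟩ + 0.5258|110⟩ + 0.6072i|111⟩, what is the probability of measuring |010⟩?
0.343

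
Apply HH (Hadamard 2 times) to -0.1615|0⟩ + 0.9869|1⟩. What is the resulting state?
-0.1615|0⟩ + 0.9869|1⟩

H² = I, so an even number of Hadamards cancels: H^2 = I and the state is unchanged.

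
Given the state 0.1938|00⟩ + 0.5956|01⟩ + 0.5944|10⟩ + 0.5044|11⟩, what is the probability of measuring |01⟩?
0.3547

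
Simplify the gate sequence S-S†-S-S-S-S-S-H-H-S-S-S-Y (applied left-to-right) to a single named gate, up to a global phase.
Y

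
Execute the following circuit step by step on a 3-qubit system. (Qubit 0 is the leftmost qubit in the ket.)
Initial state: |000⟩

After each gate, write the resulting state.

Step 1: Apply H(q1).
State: 1/√2|000⟩ + 1/√2|010⟩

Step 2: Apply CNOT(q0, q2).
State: 1/√2|000⟩ + 1/√2|010⟩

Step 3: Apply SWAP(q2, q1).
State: 1/√2|000⟩ + 1/√2|001⟩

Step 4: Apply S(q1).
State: 1/√2|000⟩ + 1/√2|001⟩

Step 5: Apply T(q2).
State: 1/√2|000⟩ + (1/2 + (1/2)i)|001⟩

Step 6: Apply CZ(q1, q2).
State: 1/√2|000⟩ + (1/2 + (1/2)i)|001⟩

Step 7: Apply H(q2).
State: (0.8536 + (1/√8)i)|000⟩ + (0.1464 - (1/√8)i)|001⟩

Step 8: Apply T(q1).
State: (0.8536 + (1/√8)i)|000⟩ + (0.1464 - (1/√8)i)|001⟩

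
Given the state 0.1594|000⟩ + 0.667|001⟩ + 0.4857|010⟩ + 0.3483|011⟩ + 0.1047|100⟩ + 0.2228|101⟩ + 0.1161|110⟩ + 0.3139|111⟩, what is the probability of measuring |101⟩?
0.04964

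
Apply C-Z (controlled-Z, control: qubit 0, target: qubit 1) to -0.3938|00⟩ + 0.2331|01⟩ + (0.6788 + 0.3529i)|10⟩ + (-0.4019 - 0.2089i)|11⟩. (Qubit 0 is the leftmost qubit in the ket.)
-0.3938|00⟩ + 0.2331|01⟩ + (0.6788 + 0.3529i)|10⟩ + (0.4019 + 0.2089i)|11⟩

C-Z leaves the control-|0⟩ kets |00⟩, |01⟩ unchanged and applies Z to qubit 1 on the control-|1⟩ pair (|10⟩, |11⟩).
Z = [[1, 0], [0, -1]].
With a = amp(|10⟩) = (0.6788 + 0.3529i) and b = amp(|11⟩) = (-0.4019 - 0.2089i):
new amp(|10⟩) = (1)·a = (0.6788 + 0.3529i)
new amp(|11⟩) = (-1)·b = (0.4019 + 0.2089i)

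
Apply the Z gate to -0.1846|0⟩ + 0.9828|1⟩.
-0.1846|0⟩ - 0.9828|1⟩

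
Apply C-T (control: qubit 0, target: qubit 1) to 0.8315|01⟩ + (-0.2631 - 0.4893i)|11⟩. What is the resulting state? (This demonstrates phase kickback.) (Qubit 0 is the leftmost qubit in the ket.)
0.8315|01⟩ + (0.1599 - 0.532i)|11⟩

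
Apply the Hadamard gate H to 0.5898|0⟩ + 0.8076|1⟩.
0.9881|0⟩ - 0.154|1⟩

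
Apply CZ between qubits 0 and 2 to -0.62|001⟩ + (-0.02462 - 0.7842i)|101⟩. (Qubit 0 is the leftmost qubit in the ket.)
-0.62|001⟩ + (0.02462 + 0.7842i)|101⟩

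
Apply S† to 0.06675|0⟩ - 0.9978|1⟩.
0.06675|0⟩ + 0.9978i|1⟩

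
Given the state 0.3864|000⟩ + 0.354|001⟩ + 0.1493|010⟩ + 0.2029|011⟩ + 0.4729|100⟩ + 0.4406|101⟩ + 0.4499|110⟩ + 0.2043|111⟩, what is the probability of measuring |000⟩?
0.1493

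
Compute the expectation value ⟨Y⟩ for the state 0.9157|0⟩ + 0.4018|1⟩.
0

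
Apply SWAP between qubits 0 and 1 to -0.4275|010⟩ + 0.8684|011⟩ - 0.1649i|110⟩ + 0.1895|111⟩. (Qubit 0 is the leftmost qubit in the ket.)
-0.4275|100⟩ + 0.8684|101⟩ - 0.1649i|110⟩ + 0.1895|111⟩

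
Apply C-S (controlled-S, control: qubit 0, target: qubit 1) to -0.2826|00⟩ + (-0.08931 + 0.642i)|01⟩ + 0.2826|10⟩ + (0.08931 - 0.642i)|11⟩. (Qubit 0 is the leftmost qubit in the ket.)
-0.2826|00⟩ + (-0.08931 + 0.642i)|01⟩ + 0.2826|10⟩ + (0.642 + 0.08931i)|11⟩

C-S leaves the control-|0⟩ kets |00⟩, |01⟩ unchanged and applies S to qubit 1 on the control-|1⟩ pair (|10⟩, |11⟩).
S = [[1, 0], [0, i]].
With a = amp(|10⟩) = 0.2826 and b = amp(|11⟩) = (0.08931 - 0.642i):
new amp(|10⟩) = (1)·a = 0.2826
new amp(|11⟩) = (i)·b = (0.642 + 0.08931i)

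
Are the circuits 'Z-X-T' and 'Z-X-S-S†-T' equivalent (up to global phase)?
Yes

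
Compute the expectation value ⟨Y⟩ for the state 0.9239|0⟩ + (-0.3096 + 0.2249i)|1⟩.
0.4156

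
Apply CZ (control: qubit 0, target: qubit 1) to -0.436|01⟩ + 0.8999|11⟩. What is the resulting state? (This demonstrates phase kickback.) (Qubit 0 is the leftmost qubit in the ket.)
-0.436|01⟩ - 0.8999|11⟩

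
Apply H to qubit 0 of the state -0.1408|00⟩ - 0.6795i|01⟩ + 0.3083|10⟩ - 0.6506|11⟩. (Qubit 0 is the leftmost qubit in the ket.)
0.1184|00⟩ + (-0.46 - 0.4805i)|01⟩ - 0.3176|10⟩ + (0.46 - 0.4805i)|11⟩

H on qubit 0 mixes each pair of kets that differ only in qubit 0: amplitudes (a, b) of (|…0…⟩, |…1…⟩) become ((a + b)/√2, (a − b)/√2). Kets absent from the input have amplitude 0.
(|00⟩, |10⟩): (a, b) = (-0.1408, 0.3083) → (0.1184, -0.3176)
(|01⟩, |11⟩): (a, b) = (-0.6795i, -0.6506) → ((-0.46 - 0.4805i), (0.46 - 0.4805i))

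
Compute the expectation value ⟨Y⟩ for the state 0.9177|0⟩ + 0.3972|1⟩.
0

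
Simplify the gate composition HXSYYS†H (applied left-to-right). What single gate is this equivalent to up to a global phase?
Z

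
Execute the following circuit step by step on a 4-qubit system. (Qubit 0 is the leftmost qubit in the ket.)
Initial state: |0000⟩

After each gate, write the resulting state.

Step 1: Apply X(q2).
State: |0010⟩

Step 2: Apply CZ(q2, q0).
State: |0010⟩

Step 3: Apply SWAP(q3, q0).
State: |0010⟩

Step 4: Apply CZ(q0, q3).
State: |0010⟩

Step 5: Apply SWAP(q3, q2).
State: |0001⟩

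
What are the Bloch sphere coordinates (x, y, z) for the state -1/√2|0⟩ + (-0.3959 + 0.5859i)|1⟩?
(0.5599, -0.8286, -0.00001562)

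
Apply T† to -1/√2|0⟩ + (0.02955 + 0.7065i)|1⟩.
-1/√2|0⟩ + (0.5205 + 0.4787i)|1⟩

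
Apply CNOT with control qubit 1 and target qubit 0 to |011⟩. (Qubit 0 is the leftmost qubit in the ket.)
|111⟩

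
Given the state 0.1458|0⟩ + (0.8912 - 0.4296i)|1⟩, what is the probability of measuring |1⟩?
0.9788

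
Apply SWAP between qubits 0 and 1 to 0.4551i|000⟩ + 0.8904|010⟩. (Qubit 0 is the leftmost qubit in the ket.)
0.4551i|000⟩ + 0.8904|100⟩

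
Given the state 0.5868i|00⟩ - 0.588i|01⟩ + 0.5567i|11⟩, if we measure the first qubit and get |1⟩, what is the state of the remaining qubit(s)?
i|1⟩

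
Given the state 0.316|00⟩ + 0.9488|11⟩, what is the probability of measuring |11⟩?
0.9002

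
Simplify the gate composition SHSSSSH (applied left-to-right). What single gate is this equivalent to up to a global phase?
S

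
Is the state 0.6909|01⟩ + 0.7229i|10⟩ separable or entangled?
Entangled

Writing the state as a|00⟩ + b|01⟩ + c|10⟩ + d|11⟩, it is a product state iff ad − bc = 0.
Here (a, b, c, d) = (0, 0.6909, 0.7229i, 0): ad − bc = (0)(0) − (0.6909)(0.7229i) = -0.4995i ≠ 0, so the state is entangled.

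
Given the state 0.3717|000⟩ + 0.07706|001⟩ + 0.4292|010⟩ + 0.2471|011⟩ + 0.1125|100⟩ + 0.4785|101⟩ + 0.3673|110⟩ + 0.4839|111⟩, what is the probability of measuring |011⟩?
0.06106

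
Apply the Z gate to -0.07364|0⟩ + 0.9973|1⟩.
-0.07364|0⟩ - 0.9973|1⟩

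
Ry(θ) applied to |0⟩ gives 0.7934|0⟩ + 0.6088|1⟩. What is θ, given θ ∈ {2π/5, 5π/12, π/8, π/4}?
5π/12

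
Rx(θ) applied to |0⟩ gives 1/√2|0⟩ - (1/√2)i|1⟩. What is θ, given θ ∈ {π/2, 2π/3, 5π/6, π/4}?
π/2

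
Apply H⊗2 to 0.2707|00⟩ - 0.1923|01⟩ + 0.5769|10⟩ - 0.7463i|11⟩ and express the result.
(0.3277 - 0.3732i)|00⟩ + (0.52 + 0.3732i)|01⟩ + (-0.2493 + 0.3732i)|10⟩ + (-0.05695 - 0.3732i)|11⟩

H⊗2 gives amp(|y⟩) = (1/2) Σ_x (−1)^(x·y) amp(|x⟩), where x·y is the number of positions in which both x and y have a 1.
|00⟩: (0.2707 - 0.1923 + 0.5769 - 0.7463i)/2 = (0.3277 - 0.3732i)
|01⟩: (0.2707 + 0.1923 + 0.5769 + 0.7463i)/2 = (0.52 + 0.3732i)
|10⟩: (0.2707 - 0.1923 - 0.5769 + 0.7463i)/2 = (-0.2493 + 0.3732i)
|11⟩: (0.2707 + 0.1923 - 0.5769 - 0.7463i)/2 = (-0.05695 - 0.3732i)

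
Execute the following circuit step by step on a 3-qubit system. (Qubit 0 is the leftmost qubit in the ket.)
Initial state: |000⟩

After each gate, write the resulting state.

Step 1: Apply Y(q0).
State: i|100⟩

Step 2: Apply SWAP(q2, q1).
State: i|100⟩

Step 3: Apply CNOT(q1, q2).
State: i|100⟩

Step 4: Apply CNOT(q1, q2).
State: i|100⟩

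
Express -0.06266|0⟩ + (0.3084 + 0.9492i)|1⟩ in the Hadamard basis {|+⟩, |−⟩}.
(0.1738 + 0.6712i)|+⟩ + (-0.2624 - 0.6712i)|−⟩

With |ψ⟩ = α|0⟩ + β|1⟩, the Hadamard-basis coefficients are ⟨+|ψ⟩ = (α + β)/√2 and ⟨−|ψ⟩ = (α − β)/√2.
Here α = -0.06266, β = (0.3084 + 0.9492i): (α + β)/√2 = (0.1738 + 0.6712i), (α − β)/√2 = (-0.2624 - 0.6712i).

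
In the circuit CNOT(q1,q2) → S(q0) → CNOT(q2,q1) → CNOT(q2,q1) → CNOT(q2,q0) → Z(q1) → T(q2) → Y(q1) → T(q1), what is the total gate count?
9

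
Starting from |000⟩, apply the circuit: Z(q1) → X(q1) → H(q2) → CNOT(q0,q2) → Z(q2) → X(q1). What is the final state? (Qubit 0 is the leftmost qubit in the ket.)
1/√2|000⟩ - 1/√2|001⟩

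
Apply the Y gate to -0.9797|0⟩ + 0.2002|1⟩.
-0.2002i|0⟩ - 0.9797i|1⟩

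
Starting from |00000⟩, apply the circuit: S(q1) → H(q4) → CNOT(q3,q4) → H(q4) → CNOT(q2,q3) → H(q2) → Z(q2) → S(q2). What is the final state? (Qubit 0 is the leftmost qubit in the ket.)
1/√2|00000⟩ - (1/√2)i|00100⟩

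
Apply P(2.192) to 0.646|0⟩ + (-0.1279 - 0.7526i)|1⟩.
0.646|0⟩ + (0.6864 + 0.334i)|1⟩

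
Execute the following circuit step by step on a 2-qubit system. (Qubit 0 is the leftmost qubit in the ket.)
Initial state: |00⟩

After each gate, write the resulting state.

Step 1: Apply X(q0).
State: |10⟩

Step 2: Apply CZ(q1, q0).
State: |10⟩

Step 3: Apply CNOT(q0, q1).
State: |11⟩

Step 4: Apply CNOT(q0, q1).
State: |10⟩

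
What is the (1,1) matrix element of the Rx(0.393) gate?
0.9808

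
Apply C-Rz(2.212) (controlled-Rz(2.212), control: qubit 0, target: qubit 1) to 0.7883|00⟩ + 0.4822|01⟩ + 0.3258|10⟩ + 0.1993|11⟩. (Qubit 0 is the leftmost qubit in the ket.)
0.7883|00⟩ + 0.4822|01⟩ + (0.146 - 0.2912i)|10⟩ + (0.08933 + 0.1782i)|11⟩

C-Rz(2.212) leaves the control-|0⟩ kets |00⟩, |01⟩ unchanged and applies Rz(2.212) to qubit 1 on the control-|1⟩ pair (|10⟩, |11⟩).
Rz(2.212) = [[e^(−iθ/2), 0], [0, e^(iθ/2)]] with e^(±iθ/2) = cos(θ/2) ± i·sin(θ/2); θ = 2.212, cos(θ/2) ≈ 0.448241, sin(θ/2) ≈ 0.893913.
With a = amp(|10⟩) = 0.3258 and b = amp(|11⟩) = 0.1993:
new amp(|10⟩) = (0.448241 - 0.893913i)·a = (0.146 - 0.2912i)
new amp(|11⟩) = (0.448241 + 0.893913i)·b = (0.08933 + 0.1782i)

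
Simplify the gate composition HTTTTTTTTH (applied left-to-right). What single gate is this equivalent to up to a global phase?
I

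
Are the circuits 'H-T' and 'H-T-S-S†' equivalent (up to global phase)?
Yes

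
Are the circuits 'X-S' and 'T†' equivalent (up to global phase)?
No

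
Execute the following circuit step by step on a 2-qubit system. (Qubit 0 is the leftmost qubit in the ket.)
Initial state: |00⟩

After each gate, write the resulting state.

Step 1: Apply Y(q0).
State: i|10⟩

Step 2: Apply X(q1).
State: i|11⟩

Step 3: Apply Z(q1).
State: -i|11⟩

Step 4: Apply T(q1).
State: (1/√2 - (1/√2)i)|11⟩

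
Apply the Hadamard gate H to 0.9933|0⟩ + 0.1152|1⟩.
0.7838|0⟩ + 0.6209|1⟩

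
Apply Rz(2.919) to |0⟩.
(0.1111 - 0.9938i)|0⟩

Rz(2.919) = [[e^(−iθ/2), 0], [0, e^(iθ/2)]] with e^(±iθ/2) = cos(θ/2) ± i·sin(θ/2); θ = 2.919, cos(θ/2) ≈ 0.111067, sin(θ/2) ≈ 0.993813.
With a = amp(|0⟩) = 1 and b = amp(|1⟩) = 0:
new amp(|0⟩) = (0.111067 - 0.993813i)·a = (0.1111 - 0.9938i)
new amp(|1⟩) = (0.111067 + 0.993813i)·b = 0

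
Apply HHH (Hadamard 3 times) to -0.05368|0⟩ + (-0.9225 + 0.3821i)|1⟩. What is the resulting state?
(-0.6903 + 0.2702i)|0⟩ + (0.6143 - 0.2702i)|1⟩

H² = I, so H^3 = H: a single Hadamard. With (a, b) = (-0.05368, (-0.9225 + 0.3821i)), H gives ((a + b)/√2, (a − b)/√2) = ((-0.6903 + 0.2702i), (0.6143 - 0.2702i)).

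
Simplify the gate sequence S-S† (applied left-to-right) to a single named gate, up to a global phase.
I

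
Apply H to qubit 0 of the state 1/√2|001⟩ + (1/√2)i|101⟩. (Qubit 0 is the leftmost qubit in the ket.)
(1/2 + (1/2)i)|001⟩ + (1/2 - (1/2)i)|101⟩

H on qubit 0 mixes each pair of kets that differ only in qubit 0: amplitudes (a, b) of (|…0…⟩, |…1…⟩) become ((a + b)/√2, (a − b)/√2). Kets absent from the input have amplitude 0.
(|001⟩, |101⟩): (a, b) = (1/√2, (1/√2)i) → ((1/2 + (1/2)i), (1/2 - (1/2)i))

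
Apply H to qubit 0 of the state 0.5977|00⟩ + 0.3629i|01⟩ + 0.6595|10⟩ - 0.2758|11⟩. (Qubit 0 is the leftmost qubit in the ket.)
0.889|00⟩ + (-0.195 + 0.2566i)|01⟩ - 0.0437|10⟩ + (0.195 + 0.2566i)|11⟩

H on qubit 0 mixes each pair of kets that differ only in qubit 0: amplitudes (a, b) of (|…0…⟩, |…1…⟩) become ((a + b)/√2, (a − b)/√2). Kets absent from the input have amplitude 0.
(|00⟩, |10⟩): (a, b) = (0.5977, 0.6595) → (0.889, -0.0437)
(|01⟩, |11⟩): (a, b) = (0.3629i, -0.2758) → ((-0.195 + 0.2566i), (0.195 + 0.2566i))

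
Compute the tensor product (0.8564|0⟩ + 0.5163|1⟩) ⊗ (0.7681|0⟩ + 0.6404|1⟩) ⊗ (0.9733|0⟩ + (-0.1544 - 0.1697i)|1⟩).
0.6402|000⟩ + (-0.1016 - 0.1116i)|001⟩ + 0.5338|010⟩ + (-0.08468 - 0.09307i)|011⟩ + 0.386|100⟩ + (-0.06123 - 0.0673i)|101⟩ + 0.3218|110⟩ + (-0.05105 - 0.05611i)|111⟩

amp(|b₁b₂…⟩) = product of the factor amplitudes for bits b₁, b₂, …; only kets whose every factor amplitude is nonzero survive.
|000⟩: (0.8564)(0.7681)(0.9733) = 0.6402
|001⟩: (0.8564)(0.7681)(-0.1544 - 0.1697i) = (-0.1016 - 0.1116i)
|010⟩: (0.8564)(0.6404)(0.9733) = 0.5338
|011⟩: (0.8564)(0.6404)(-0.1544 - 0.1697i) = (-0.08468 - 0.09307i)
|100⟩: (0.5163)(0.7681)(0.9733) = 0.386
|101⟩: (0.5163)(0.7681)(-0.1544 - 0.1697i) = (-0.06123 - 0.0673i)
|110⟩: (0.5163)(0.6404)(0.9733) = 0.3218
|111⟩: (0.5163)(0.6404)(-0.1544 - 0.1697i) = (-0.05105 - 0.05611i)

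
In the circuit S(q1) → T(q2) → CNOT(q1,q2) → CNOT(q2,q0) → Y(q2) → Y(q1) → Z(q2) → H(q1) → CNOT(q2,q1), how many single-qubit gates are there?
6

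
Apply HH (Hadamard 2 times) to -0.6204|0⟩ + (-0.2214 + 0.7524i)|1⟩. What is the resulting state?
-0.6204|0⟩ + (-0.2214 + 0.7524i)|1⟩

H² = I, so an even number of Hadamards cancels: H^2 = I and the state is unchanged.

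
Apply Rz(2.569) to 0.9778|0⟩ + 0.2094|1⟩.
(0.2761 - 0.938i)|0⟩ + (0.05913 + 0.2009i)|1⟩

Rz(2.569) = [[e^(−iθ/2), 0], [0, e^(iθ/2)]] with e^(±iθ/2) = cos(θ/2) ± i·sin(θ/2); θ = 2.569, cos(θ/2) ≈ 0.282401, sin(θ/2) ≈ 0.959296.
With a = amp(|0⟩) = 0.9778 and b = amp(|1⟩) = 0.2094:
new amp(|0⟩) = (0.282401 - 0.959296i)·a = (0.2761 - 0.938i)
new amp(|1⟩) = (0.282401 + 0.959296i)·b = (0.05913 + 0.2009i)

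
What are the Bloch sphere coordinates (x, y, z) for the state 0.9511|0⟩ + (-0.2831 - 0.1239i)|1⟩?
(-0.5385, -0.2357, 0.8091)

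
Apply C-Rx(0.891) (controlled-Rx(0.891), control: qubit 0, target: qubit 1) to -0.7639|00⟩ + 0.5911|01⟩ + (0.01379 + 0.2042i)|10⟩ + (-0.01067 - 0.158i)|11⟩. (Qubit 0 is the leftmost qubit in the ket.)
-0.7639|00⟩ + 0.5911|01⟩ + (-0.05564 + 0.1889i)|10⟩ + (0.07836 - 0.1485i)|11⟩

C-Rx(0.891) leaves the control-|0⟩ kets |00⟩, |01⟩ unchanged and applies Rx(0.891) to qubit 1 on the control-|1⟩ pair (|10⟩, |11⟩).
Rx(0.891) = [[cos(θ/2), −i·sin(θ/2)], [−i·sin(θ/2), cos(θ/2)]]; θ = 0.891, cos(θ/2) ≈ 0.902395, sin(θ/2) ≈ 0.430909.
With a = amp(|10⟩) = (0.01379 + 0.2042i) and b = amp(|11⟩) = (-0.01067 - 0.158i):
new amp(|10⟩) = (0.902395)·a + (-0.430909i)·b = (-0.05564 + 0.1889i)
new amp(|11⟩) = (-0.430909i)·a + (0.902395)·b = (0.07836 - 0.1485i)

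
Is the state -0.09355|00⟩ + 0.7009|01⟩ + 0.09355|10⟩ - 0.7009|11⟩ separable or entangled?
Separable

Writing the state as a|00⟩ + b|01⟩ + c|10⟩ + d|11⟩, it is a product state iff ad − bc = 0.
Here (a, b, c, d) = (-0.09355, 0.7009, 0.09355, -0.7009): ad − bc = (-0.09355)(-0.7009) − (0.7009)(0.09355) = 0, so the state is separable.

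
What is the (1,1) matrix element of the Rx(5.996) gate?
-0.9897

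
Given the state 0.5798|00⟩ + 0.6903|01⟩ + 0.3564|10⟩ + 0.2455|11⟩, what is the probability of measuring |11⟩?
0.06027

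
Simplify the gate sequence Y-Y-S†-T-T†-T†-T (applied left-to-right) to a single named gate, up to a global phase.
S†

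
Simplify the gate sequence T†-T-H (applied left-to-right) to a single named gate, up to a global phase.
H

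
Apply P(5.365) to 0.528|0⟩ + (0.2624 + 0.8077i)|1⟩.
0.528|0⟩ + (0.8011 + 0.282i)|1⟩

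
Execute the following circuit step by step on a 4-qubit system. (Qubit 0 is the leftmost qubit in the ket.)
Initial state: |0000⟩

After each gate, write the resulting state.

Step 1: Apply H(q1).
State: 1/√2|0000⟩ + 1/√2|0100⟩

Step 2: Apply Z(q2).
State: 1/√2|0000⟩ + 1/√2|0100⟩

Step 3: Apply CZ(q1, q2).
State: 1/√2|0000⟩ + 1/√2|0100⟩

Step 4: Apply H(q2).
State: 1/2|0000⟩ + 1/2|0010⟩ + 1/2|0100⟩ + 1/2|0110⟩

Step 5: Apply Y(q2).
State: -(1/2)i|0000⟩ + (1/2)i|0010⟩ - (1/2)i|0100⟩ + (1/2)i|0110⟩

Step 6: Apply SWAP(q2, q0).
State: -(1/2)i|0000⟩ - (1/2)i|0100⟩ + (1/2)i|1000⟩ + (1/2)i|1100⟩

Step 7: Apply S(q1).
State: -(1/2)i|0000⟩ + 1/2|0100⟩ + (1/2)i|1000⟩ - 1/2|1100⟩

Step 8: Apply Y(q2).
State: 1/2|0010⟩ + (1/2)i|0110⟩ - 1/2|1010⟩ - (1/2)i|1110⟩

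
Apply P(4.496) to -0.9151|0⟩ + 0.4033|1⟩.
-0.9151|0⟩ + (-0.08659 - 0.3939i)|1⟩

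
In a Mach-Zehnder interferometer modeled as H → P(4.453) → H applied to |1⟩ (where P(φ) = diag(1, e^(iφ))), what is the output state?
(0.6282 + 0.4833i)|0⟩ + (0.3718 - 0.4833i)|1⟩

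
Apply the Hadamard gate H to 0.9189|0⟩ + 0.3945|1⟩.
0.9287|0⟩ + 0.3708|1⟩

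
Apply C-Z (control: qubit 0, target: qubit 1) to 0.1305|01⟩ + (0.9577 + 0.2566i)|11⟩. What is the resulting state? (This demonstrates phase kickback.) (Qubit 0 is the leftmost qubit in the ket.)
0.1305|01⟩ + (-0.9577 - 0.2566i)|11⟩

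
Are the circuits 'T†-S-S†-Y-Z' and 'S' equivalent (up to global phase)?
No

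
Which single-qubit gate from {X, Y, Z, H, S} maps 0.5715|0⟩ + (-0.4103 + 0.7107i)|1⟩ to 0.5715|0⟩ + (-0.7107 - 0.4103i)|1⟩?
S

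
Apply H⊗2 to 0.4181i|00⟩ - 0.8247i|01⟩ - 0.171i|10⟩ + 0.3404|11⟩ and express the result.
(0.1702 - 0.2888i)|00⟩ + (-0.1702 + 0.5359i)|01⟩ + (-0.1702 - 0.1178i)|10⟩ + (0.1702 + 0.7069i)|11⟩

H⊗2 gives amp(|y⟩) = (1/2) Σ_x (−1)^(x·y) amp(|x⟩), where x·y is the number of positions in which both x and y have a 1.
|00⟩: (0.4181i - 0.8247i - 0.171i + 0.3404)/2 = (0.1702 - 0.2888i)
|01⟩: (0.4181i + 0.8247i - 0.171i - 0.3404)/2 = (-0.1702 + 0.5359i)
|10⟩: (0.4181i - 0.8247i + 0.171i - 0.3404)/2 = (-0.1702 - 0.1178i)
|11⟩: (0.4181i + 0.8247i + 0.171i + 0.3404)/2 = (0.1702 + 0.7069i)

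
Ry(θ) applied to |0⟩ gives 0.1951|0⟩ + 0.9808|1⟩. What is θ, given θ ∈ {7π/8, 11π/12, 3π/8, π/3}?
7π/8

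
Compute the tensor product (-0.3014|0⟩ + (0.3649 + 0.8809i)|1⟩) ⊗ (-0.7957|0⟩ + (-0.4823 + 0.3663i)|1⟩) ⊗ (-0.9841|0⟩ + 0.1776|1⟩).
-0.236|000⟩ + 0.04259|001⟩ + (-0.1431 + 0.1086i)|010⟩ + (0.02582 - 0.01961i)|011⟩ + (0.2857 + 0.6898i)|100⟩ + (-0.05157 - 0.1245i)|101⟩ + (0.4907 + 0.2866i)|110⟩ + (-0.08856 - 0.05172i)|111⟩

amp(|b₁b₂…⟩) = product of the factor amplitudes for bits b₁, b₂, …; only kets whose every factor amplitude is nonzero survive.
|000⟩: (-0.3014)(-0.7957)(-0.9841) = -0.236
|001⟩: (-0.3014)(-0.7957)(0.1776) = 0.04259
|010⟩: (-0.3014)(-0.4823 + 0.3663i)(-0.9841) = (-0.1431 + 0.1086i)
|011⟩: (-0.3014)(-0.4823 + 0.3663i)(0.1776) = (0.02582 - 0.01961i)
|100⟩: (0.3649 + 0.8809i)(-0.7957)(-0.9841) = (0.2857 + 0.6898i)
|101⟩: (0.3649 + 0.8809i)(-0.7957)(0.1776) = (-0.05157 - 0.1245i)
|110⟩: (0.3649 + 0.8809i)(-0.4823 + 0.3663i)(-0.9841) = (0.4907 + 0.2866i)
|111⟩: (0.3649 + 0.8809i)(-0.4823 + 0.3663i)(0.1776) = (-0.08856 - 0.05172i)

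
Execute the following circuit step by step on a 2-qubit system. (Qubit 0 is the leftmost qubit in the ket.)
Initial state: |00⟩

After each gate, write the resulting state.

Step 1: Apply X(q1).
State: |01⟩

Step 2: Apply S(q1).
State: i|01⟩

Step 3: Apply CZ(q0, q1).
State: i|01⟩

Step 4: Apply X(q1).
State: i|00⟩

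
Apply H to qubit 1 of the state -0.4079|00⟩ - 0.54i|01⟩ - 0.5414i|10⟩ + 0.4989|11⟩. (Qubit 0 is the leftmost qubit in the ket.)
(-0.2884 - 0.3818i)|00⟩ + (-0.2884 + 0.3818i)|01⟩ + (0.3528 - 0.3828i)|10⟩ + (-0.3528 - 0.3828i)|11⟩

H on qubit 1 mixes each pair of kets that differ only in qubit 1: amplitudes (a, b) of (|…0…⟩, |…1…⟩) become ((a + b)/√2, (a − b)/√2). Kets absent from the input have amplitude 0.
(|00⟩, |01⟩): (a, b) = (-0.4079, -0.54i) → ((-0.2884 - 0.3818i), (-0.2884 + 0.3818i))
(|10⟩, |11⟩): (a, b) = (-0.5414i, 0.4989) → ((0.3528 - 0.3828i), (-0.3528 - 0.3828i))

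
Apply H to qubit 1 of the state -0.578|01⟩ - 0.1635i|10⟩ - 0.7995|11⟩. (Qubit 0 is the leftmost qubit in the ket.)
-0.4087|00⟩ + 0.4087|01⟩ + (-0.5653 - 0.1156i)|10⟩ + (0.5653 - 0.1156i)|11⟩

H on qubit 1 mixes each pair of kets that differ only in qubit 1: amplitudes (a, b) of (|…0…⟩, |…1…⟩) become ((a + b)/√2, (a − b)/√2). Kets absent from the input have amplitude 0.
(|00⟩, |01⟩): (a, b) = (0, -0.578) → (-0.4087, 0.4087)
(|10⟩, |11⟩): (a, b) = (-0.1635i, -0.7995) → ((-0.5653 - 0.1156i), (0.5653 - 0.1156i))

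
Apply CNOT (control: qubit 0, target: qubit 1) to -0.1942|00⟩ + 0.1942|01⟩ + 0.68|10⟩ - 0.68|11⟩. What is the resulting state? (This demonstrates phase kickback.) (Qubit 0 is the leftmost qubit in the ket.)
-0.1942|00⟩ + 0.1942|01⟩ - 0.68|10⟩ + 0.68|11⟩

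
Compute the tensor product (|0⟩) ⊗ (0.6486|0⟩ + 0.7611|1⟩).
0.6486|00⟩ + 0.7611|01⟩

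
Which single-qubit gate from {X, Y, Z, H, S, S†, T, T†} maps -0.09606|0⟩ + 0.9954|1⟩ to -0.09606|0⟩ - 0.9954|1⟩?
Z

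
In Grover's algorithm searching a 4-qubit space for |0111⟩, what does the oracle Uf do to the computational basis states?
Uf|x⟩ = -|x⟩ if x = 0111, else |x⟩ (phase flip on target)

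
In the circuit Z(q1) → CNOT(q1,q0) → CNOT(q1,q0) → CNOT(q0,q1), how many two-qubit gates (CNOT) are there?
3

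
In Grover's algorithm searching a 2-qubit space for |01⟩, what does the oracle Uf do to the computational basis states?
Uf|x⟩ = -|x⟩ if x = 01, else |x⟩ (phase flip on target)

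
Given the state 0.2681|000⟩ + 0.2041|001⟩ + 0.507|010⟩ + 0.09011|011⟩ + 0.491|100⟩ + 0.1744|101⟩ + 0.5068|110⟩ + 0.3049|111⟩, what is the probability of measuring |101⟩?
0.03042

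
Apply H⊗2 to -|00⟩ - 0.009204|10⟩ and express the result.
-0.5046|00⟩ - 0.5046|01⟩ - 0.4954|10⟩ - 0.4954|11⟩

H⊗2 gives amp(|y⟩) = (1/2) Σ_x (−1)^(x·y) amp(|x⟩), where x·y is the number of positions in which both x and y have a 1.
|00⟩: (-1 - 0.009204)/2 = -0.5046
|01⟩: (-1 - 0.009204)/2 = -0.5046
|10⟩: (-1 + 0.009204)/2 = -0.4954
|11⟩: (-1 + 0.009204)/2 = -0.4954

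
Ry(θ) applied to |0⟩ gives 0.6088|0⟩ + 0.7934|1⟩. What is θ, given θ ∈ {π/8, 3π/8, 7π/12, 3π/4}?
7π/12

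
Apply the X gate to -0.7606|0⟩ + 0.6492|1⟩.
0.6492|0⟩ - 0.7606|1⟩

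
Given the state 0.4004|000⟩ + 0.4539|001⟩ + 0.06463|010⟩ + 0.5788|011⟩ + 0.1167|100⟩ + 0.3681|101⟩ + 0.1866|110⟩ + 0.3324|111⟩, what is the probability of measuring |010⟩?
0.004177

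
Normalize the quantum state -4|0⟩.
-|0⟩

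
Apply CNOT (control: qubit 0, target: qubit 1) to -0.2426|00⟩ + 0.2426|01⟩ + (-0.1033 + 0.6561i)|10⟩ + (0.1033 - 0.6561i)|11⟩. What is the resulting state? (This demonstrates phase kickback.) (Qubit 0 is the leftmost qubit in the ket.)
-0.2426|00⟩ + 0.2426|01⟩ + (0.1033 - 0.6561i)|10⟩ + (-0.1033 + 0.6561i)|11⟩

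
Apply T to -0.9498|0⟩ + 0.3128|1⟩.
-0.9498|0⟩ + (0.2212 + 0.2212i)|1⟩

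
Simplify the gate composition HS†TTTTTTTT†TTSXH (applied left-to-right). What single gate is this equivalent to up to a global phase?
Z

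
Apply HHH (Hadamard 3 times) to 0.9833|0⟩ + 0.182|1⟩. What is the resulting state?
0.824|0⟩ + 0.5666|1⟩

H² = I, so H^3 = H: a single Hadamard. With (a, b) = (0.9833, 0.182), H gives ((a + b)/√2, (a − b)/√2) = (0.824, 0.5666).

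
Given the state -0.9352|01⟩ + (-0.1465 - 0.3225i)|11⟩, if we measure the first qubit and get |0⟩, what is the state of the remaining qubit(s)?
-|1⟩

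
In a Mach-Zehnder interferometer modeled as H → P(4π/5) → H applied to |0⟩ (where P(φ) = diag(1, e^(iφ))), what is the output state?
(0.09549 + 0.2939i)|0⟩ + (0.9045 - 0.2939i)|1⟩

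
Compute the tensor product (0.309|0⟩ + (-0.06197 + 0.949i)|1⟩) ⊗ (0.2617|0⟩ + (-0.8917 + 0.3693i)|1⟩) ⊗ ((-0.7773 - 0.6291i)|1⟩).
(-0.06286 - 0.05087i)|001⟩ + (0.286 + 0.08464i)|011⟩ + (0.1688 - 0.1828i)|101⟩ + (-0.3173 + 0.8613i)|111⟩

amp(|b₁b₂…⟩) = product of the factor amplitudes for bits b₁, b₂, …; only kets whose every factor amplitude is nonzero survive.
|001⟩: (0.309)(0.2617)(-0.7773 - 0.6291i) = (-0.06286 - 0.05087i)
|011⟩: (0.309)(-0.8917 + 0.3693i)(-0.7773 - 0.6291i) = (0.286 + 0.08464i)
|101⟩: (-0.06197 + 0.949i)(0.2617)(-0.7773 - 0.6291i) = (0.1688 - 0.1828i)
|111⟩: (-0.06197 + 0.949i)(-0.8917 + 0.3693i)(-0.7773 - 0.6291i) = (-0.3173 + 0.8613i)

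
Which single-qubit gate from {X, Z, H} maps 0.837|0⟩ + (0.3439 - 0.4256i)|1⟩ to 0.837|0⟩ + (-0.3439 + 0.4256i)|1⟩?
Z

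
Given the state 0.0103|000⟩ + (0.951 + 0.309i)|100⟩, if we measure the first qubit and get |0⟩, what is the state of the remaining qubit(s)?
|00⟩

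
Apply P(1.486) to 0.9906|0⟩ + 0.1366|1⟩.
0.9906|0⟩ + (0.01157 + 0.1361i)|1⟩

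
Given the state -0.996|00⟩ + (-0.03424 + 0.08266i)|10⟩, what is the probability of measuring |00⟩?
0.992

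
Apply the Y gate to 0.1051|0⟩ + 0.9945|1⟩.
-0.9945i|0⟩ + 0.1051i|1⟩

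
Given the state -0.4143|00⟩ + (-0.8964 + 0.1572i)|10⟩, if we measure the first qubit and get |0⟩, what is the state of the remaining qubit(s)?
-|0⟩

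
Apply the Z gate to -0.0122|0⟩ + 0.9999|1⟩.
-0.0122|0⟩ - 0.9999|1⟩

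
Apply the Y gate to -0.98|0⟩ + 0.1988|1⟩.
-0.1988i|0⟩ - 0.98i|1⟩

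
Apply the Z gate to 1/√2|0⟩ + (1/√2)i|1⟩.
1/√2|0⟩ - (1/√2)i|1⟩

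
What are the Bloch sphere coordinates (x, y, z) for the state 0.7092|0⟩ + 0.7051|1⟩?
(1, 0, 0.005799)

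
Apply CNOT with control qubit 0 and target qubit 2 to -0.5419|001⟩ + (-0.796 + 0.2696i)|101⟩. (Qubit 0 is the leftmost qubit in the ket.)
-0.5419|001⟩ + (-0.796 + 0.2696i)|100⟩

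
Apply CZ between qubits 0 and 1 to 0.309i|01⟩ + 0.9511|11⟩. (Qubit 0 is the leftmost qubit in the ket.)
0.309i|01⟩ - 0.9511|11⟩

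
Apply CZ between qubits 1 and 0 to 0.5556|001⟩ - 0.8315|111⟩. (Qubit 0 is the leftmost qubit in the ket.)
0.5556|001⟩ + 0.8315|111⟩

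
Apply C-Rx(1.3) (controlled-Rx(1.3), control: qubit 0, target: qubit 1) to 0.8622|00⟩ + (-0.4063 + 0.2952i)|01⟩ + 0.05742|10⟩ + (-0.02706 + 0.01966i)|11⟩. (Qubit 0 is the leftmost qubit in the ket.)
0.8622|00⟩ + (-0.4063 + 0.2952i)|01⟩ + (0.05761 + 0.01638i)|10⟩ + (-0.02154 - 0.0191i)|11⟩

C-Rx(1.3) leaves the control-|0⟩ kets |00⟩, |01⟩ unchanged and applies Rx(1.3) to qubit 1 on the control-|1⟩ pair (|10⟩, |11⟩).
Rx(1.3) = [[cos(θ/2), −i·sin(θ/2)], [−i·sin(θ/2), cos(θ/2)]]; θ = 1.3, cos(θ/2) ≈ 0.796084, sin(θ/2) ≈ 0.605186.
With a = amp(|10⟩) = 0.05742 and b = amp(|11⟩) = (-0.02706 + 0.01966i):
new amp(|10⟩) = (0.796084)·a + (-0.605186i)·b = (0.05761 + 0.01638i)
new amp(|11⟩) = (-0.605186i)·a + (0.796084)·b = (-0.02154 - 0.0191i)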